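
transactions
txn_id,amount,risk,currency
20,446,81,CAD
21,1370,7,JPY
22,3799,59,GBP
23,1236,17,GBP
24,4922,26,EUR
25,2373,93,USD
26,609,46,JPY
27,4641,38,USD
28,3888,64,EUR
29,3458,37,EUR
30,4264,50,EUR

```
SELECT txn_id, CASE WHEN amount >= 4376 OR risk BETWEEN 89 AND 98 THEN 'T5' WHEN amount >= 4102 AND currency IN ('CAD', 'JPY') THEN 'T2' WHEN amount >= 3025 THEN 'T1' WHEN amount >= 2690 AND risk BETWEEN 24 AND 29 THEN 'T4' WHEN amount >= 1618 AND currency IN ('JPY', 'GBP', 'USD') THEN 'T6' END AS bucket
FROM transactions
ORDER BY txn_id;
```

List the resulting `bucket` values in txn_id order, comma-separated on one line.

NULL, NULL, T1, NULL, T5, T5, NULL, T5, T1, T1, T1

txn_id=20: (no match → NULL) → NULL
txn_id=21: (no match → NULL) → NULL
txn_id=22: amount >= 3025 → T1
txn_id=23: (no match → NULL) → NULL
txn_id=24: amount >= 4376 OR risk BETWEEN 89 AND 98 → T5
txn_id=25: amount >= 4376 OR risk BETWEEN 89 AND 98 → T5
txn_id=26: (no match → NULL) → NULL
txn_id=27: amount >= 4376 OR risk BETWEEN 89 AND 98 → T5
txn_id=28: amount >= 3025 → T1
txn_id=29: amount >= 3025 → T1
txn_id=30: amount >= 3025 → T1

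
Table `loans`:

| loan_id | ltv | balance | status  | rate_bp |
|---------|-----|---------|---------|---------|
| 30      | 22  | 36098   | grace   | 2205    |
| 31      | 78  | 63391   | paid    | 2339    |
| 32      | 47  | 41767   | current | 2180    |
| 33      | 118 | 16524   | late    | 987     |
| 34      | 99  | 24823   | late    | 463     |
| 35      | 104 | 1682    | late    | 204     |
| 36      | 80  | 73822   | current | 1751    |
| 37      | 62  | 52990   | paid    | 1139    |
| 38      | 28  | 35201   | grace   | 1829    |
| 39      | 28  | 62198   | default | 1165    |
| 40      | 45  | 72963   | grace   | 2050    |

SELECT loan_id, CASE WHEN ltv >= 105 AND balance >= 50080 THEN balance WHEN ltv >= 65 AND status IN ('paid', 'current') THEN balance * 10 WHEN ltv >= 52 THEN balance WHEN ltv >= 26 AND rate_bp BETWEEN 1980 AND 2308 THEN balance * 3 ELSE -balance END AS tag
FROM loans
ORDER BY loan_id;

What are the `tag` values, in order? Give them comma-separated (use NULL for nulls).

-36098, 633910, 125301, 16524, 24823, 1682, 738220, 52990, -35201, -62198, 218889

loan_id=30: ELSE → -36098
loan_id=31: ltv >= 65 AND status IN ('paid', 'current') → 633910
loan_id=32: ltv >= 26 AND rate_bp BETWEEN 1980 AND 2308 → 125301
loan_id=33: ltv >= 52 → 16524
loan_id=34: ltv >= 52 → 24823
loan_id=35: ltv >= 52 → 1682
loan_id=36: ltv >= 65 AND status IN ('paid', 'current') → 738220
loan_id=37: ltv >= 52 → 52990
loan_id=38: ELSE → -35201
loan_id=39: ELSE → -62198
loan_id=40: ltv >= 26 AND rate_bp BETWEEN 1980 AND 2308 → 218889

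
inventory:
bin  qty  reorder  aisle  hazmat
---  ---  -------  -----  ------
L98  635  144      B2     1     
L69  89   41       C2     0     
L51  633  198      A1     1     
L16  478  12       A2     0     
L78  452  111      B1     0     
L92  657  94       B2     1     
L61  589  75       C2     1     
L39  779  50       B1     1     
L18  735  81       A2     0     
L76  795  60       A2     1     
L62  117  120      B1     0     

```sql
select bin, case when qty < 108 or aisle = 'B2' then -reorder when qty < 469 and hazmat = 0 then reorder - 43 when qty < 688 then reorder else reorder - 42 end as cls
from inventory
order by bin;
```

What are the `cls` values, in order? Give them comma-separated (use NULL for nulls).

12, 39, 8, 198, 75, 77, -41, 18, 68, -94, -144

bin=L16: qty < 688 → 12
bin=L18: ELSE → 39
bin=L39: ELSE → 8
bin=L51: qty < 688 → 198
bin=L61: qty < 688 → 75
bin=L62: qty < 469 and hazmat = 0 → 77
bin=L69: qty < 108 or aisle = 'B2' → -41
bin=L76: ELSE → 18
bin=L78: qty < 469 and hazmat = 0 → 68
bin=L92: qty < 108 or aisle = 'B2' → -94
bin=L98: qty < 108 or aisle = 'B2' → -144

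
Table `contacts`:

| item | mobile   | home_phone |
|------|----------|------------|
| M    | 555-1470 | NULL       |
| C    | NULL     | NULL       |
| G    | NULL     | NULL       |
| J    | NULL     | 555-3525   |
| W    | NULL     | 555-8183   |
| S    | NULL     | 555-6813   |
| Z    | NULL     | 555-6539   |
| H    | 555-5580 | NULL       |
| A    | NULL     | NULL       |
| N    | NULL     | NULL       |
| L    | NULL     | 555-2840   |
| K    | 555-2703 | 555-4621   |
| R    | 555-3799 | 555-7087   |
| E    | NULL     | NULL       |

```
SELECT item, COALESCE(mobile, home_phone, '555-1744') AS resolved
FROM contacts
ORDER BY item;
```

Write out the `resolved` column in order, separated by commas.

555-1744, 555-1744, 555-1744, 555-1744, 555-5580, 555-3525, 555-2703, 555-2840, 555-1470, 555-1744, 555-3799, 555-6813, 555-8183, 555-6539

item=A: mobile=NULL, home_phone=NULL, → literal 555-1744 → 555-1744
item=C: mobile=NULL, home_phone=NULL, → literal 555-1744 → 555-1744
item=E: mobile=NULL, home_phone=NULL, → literal 555-1744 → 555-1744
item=G: mobile=NULL, home_phone=NULL, → literal 555-1744 → 555-1744
item=H: mobile=555-5580 → 555-5580
item=J: mobile=NULL, home_phone=555-3525 → 555-3525
item=K: mobile=555-2703 → 555-2703
item=L: mobile=NULL, home_phone=555-2840 → 555-2840
item=M: mobile=555-1470 → 555-1470
item=N: mobile=NULL, home_phone=NULL, → literal 555-1744 → 555-1744
item=R: mobile=555-3799 → 555-3799
item=S: mobile=NULL, home_phone=555-6813 → 555-6813
item=W: mobile=NULL, home_phone=555-8183 → 555-8183
item=Z: mobile=NULL, home_phone=555-6539 → 555-6539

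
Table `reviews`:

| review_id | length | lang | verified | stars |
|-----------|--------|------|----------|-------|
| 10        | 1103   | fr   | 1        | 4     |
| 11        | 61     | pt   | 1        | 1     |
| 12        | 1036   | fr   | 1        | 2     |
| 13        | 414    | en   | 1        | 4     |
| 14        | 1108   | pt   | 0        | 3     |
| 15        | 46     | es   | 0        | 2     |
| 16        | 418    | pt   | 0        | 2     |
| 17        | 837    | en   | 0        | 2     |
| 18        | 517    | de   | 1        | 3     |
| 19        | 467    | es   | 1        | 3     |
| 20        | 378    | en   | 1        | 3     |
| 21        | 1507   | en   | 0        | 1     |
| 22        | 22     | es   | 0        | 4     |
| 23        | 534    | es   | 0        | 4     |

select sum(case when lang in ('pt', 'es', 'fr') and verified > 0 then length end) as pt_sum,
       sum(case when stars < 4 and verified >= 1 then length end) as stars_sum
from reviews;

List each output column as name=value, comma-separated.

pt_sum=2667, stars_sum=2459

[pt_sum: lang in ('pt', 'es', 'fr') and verified > 0]
review_id=10: ✓ → 1103
review_id=11: ✓ → 61
review_id=12: ✓ → 1036
review_id=13: ✗
review_id=14: ✗
review_id=15: ✗
review_id=16: ✗
review_id=17: ✗
review_id=18: ✗
review_id=19: ✓ → 467
review_id=20: ✗
review_id=21: ✗
review_id=22: ✗
review_id=23: ✗
pt_sum = 1103 + 61 + 1036 + 467 = 2667
—
[stars_sum: stars < 4 and verified >= 1]
review_id=10: ✗
review_id=11: ✓ → 61
review_id=12: ✓ → 1036
review_id=13: ✗
review_id=14: ✗
review_id=15: ✗
review_id=16: ✗
review_id=17: ✗
review_id=18: ✓ → 517
review_id=19: ✓ → 467
review_id=20: ✓ → 378
review_id=21: ✗
review_id=22: ✗
review_id=23: ✗
stars_sum = 61 + 1036 + 517 + 467 + 378 = 2459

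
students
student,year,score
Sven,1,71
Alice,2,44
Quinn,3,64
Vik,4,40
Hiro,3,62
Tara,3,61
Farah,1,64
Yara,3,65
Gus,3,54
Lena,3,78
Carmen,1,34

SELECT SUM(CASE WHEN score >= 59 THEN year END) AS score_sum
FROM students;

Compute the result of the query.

17

student=Sven: ✓ → 1
student=Alice: ✗
student=Quinn: ✓ → 3
student=Vik: ✗
student=Hiro: ✓ → 3
student=Tara: ✓ → 3
student=Farah: ✓ → 1
student=Yara: ✓ → 3
student=Gus: ✗
student=Lena: ✓ → 3
student=Carmen: ✗
score_sum = 1 + 3 + 3 + 3 + 1 + 3 + 3 = 17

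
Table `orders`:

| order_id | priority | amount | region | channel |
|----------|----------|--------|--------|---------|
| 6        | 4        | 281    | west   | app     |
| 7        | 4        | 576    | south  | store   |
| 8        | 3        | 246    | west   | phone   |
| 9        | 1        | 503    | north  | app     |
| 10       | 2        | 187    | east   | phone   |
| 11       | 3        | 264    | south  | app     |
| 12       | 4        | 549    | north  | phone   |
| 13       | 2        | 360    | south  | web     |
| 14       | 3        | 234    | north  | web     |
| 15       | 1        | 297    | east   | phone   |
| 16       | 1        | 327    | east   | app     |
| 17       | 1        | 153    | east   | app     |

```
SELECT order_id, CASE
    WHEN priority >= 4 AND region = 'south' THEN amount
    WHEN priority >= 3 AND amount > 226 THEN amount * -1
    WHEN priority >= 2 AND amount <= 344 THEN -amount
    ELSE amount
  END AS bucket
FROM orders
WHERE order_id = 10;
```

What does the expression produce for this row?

-187

order_id = 10: priority=2, amount=187, region=east, channel=phone.
priority >= 4 AND region = 'south' → false
priority >= 3 AND amount > 226 → false
priority >= 2 AND amount <= 344 → true → -187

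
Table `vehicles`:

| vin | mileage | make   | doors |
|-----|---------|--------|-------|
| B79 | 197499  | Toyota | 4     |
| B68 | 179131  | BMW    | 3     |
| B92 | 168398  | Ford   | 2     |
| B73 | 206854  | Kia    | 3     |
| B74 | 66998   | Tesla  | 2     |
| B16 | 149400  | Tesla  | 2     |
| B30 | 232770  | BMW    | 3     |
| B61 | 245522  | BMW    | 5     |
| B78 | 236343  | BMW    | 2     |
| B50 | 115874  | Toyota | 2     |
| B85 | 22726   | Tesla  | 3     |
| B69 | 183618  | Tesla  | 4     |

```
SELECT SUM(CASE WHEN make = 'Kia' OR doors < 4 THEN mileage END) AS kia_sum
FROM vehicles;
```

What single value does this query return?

vin=B79: ✗
vin=B68: ✓ → 179131
vin=B92: ✓ → 168398
vin=B73: ✓ → 206854
vin=B74: ✓ → 66998
vin=B16: ✓ → 149400
vin=B30: ✓ → 232770
vin=B61: ✗
vin=B78: ✓ → 236343
vin=B50: ✓ → 115874
vin=B85: ✓ → 22726
vin=B69: ✗
kia_sum = 179131 + 168398 + 206854 + 66998 + 149400 + 232770 + 236343 + 115874 + 22726 = 1378494

1378494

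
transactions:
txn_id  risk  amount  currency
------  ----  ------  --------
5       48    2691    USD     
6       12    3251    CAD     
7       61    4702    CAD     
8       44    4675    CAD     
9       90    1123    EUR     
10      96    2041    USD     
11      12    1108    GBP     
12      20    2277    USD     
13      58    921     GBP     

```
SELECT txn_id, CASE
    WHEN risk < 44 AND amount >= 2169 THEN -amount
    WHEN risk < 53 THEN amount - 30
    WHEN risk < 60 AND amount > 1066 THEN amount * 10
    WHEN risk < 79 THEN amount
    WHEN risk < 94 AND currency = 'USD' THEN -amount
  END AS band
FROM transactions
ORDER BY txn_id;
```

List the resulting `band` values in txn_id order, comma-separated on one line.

2661, -3251, 4702, 4645, NULL, NULL, 1078, -2277, 921

txn_id=5: risk < 53 → 2661
txn_id=6: risk < 44 AND amount >= 2169 → -3251
txn_id=7: risk < 79 → 4702
txn_id=8: risk < 53 → 4645
txn_id=9: (no match → NULL) → NULL
txn_id=10: (no match → NULL) → NULL
txn_id=11: risk < 53 → 1078
txn_id=12: risk < 44 AND amount >= 2169 → -2277
txn_id=13: risk < 79 → 921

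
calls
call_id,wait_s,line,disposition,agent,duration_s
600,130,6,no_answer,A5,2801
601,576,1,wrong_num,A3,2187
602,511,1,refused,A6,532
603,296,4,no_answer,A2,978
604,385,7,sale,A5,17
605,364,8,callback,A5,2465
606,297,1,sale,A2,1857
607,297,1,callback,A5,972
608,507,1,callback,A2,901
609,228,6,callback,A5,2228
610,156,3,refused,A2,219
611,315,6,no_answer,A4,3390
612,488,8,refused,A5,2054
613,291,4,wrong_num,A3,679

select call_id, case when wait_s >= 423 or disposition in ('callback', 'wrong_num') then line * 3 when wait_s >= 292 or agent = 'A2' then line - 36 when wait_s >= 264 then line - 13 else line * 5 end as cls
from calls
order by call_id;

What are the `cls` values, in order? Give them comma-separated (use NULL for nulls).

30, 3, 3, -32, -29, 24, -35, 3, 3, 18, -33, -30, 24, 12

call_id=600: ELSE → 30
call_id=601: wait_s >= 423 or disposition in ('callback', 'wrong_num') → 3
call_id=602: wait_s >= 423 or disposition in ('callback', 'wrong_num') → 3
call_id=603: wait_s >= 292 or agent = 'A2' → -32
call_id=604: wait_s >= 292 or agent = 'A2' → -29
call_id=605: wait_s >= 423 or disposition in ('callback', 'wrong_num') → 24
call_id=606: wait_s >= 292 or agent = 'A2' → -35
call_id=607: wait_s >= 423 or disposition in ('callback', 'wrong_num') → 3
call_id=608: wait_s >= 423 or disposition in ('callback', 'wrong_num') → 3
call_id=609: wait_s >= 423 or disposition in ('callback', 'wrong_num') → 18
call_id=610: wait_s >= 292 or agent = 'A2' → -33
call_id=611: wait_s >= 292 or agent = 'A2' → -30
call_id=612: wait_s >= 423 or disposition in ('callback', 'wrong_num') → 24
call_id=613: wait_s >= 423 or disposition in ('callback', 'wrong_num') → 12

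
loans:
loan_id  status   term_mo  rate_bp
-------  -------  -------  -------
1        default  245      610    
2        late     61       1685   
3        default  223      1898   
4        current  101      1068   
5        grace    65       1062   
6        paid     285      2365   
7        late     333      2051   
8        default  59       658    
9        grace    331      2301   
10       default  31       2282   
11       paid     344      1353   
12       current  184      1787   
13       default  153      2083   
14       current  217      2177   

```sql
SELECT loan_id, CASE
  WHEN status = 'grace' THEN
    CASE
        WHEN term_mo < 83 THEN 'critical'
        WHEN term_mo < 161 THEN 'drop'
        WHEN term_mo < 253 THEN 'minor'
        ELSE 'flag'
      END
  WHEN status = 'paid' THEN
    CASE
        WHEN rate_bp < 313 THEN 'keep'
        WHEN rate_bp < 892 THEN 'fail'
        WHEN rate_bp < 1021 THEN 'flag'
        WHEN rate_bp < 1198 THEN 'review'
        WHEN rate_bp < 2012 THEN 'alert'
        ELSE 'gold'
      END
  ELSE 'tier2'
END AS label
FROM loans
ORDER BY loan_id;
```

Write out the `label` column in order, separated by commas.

loan_id=1: status='default' → outer ELSE → tier2
loan_id=2: status='late' → outer ELSE → tier2
loan_id=3: status='default' → outer ELSE → tier2
loan_id=4: status='current' → outer ELSE → tier2
loan_id=5: status='grace' → inner[term_mo < 83] → critical
loan_id=6: status='paid' → inner[ELSE] → gold
loan_id=7: status='late' → outer ELSE → tier2
loan_id=8: status='default' → outer ELSE → tier2
loan_id=9: status='grace' → inner[ELSE] → flag
loan_id=10: status='default' → outer ELSE → tier2
loan_id=11: status='paid' → inner[rate_bp < 2012] → alert
loan_id=12: status='current' → outer ELSE → tier2
loan_id=13: status='default' → outer ELSE → tier2
loan_id=14: status='current' → outer ELSE → tier2

tier2, tier2, tier2, tier2, critical, gold, tier2, tier2, flag, tier2, alert, tier2, tier2, tier2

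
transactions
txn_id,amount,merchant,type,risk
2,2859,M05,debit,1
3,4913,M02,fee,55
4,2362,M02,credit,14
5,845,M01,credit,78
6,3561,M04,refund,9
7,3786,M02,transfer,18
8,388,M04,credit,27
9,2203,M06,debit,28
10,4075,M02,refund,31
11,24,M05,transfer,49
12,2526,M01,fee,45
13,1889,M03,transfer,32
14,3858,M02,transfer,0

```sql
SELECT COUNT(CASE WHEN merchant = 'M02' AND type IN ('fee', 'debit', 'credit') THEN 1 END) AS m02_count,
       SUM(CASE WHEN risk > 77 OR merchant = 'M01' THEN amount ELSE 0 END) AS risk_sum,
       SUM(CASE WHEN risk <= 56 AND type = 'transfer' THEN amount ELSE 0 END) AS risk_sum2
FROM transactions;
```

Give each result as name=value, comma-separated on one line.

m02_count=2, risk_sum=3371, risk_sum2=9557

[m02_count: merchant = 'M02' AND type IN ('fee', 'debit', 'credit')]
txn_id=2: ✗
txn_id=3: ✓ → 1
txn_id=4: ✓ → 1
txn_id=5: ✗
txn_id=6: ✗
txn_id=7: ✗
txn_id=8: ✗
txn_id=9: ✗
txn_id=10: ✗
txn_id=11: ✗
txn_id=12: ✗
txn_id=13: ✗
txn_id=14: ✗
m02_count = COUNT(1, 1) = 2
—
[risk_sum: risk > 77 OR merchant = 'M01']
txn_id=2: ✗
txn_id=3: ✗
txn_id=4: ✗
txn_id=5: ✓ → 845
txn_id=6: ✗
txn_id=7: ✗
txn_id=8: ✗
txn_id=9: ✗
txn_id=10: ✗
txn_id=11: ✗
txn_id=12: ✓ → 2526
txn_id=13: ✗
txn_id=14: ✗
risk_sum = 845 + 2526 = 3371
—
[risk_sum2: risk <= 56 AND type = 'transfer']
txn_id=2: ✗
txn_id=3: ✗
txn_id=4: ✗
txn_id=5: ✗
txn_id=6: ✗
txn_id=7: ✓ → 3786
txn_id=8: ✗
txn_id=9: ✗
txn_id=10: ✗
txn_id=11: ✓ → 24
txn_id=12: ✗
txn_id=13: ✓ → 1889
txn_id=14: ✓ → 3858
risk_sum2 = 3786 + 24 + 1889 + 3858 = 9557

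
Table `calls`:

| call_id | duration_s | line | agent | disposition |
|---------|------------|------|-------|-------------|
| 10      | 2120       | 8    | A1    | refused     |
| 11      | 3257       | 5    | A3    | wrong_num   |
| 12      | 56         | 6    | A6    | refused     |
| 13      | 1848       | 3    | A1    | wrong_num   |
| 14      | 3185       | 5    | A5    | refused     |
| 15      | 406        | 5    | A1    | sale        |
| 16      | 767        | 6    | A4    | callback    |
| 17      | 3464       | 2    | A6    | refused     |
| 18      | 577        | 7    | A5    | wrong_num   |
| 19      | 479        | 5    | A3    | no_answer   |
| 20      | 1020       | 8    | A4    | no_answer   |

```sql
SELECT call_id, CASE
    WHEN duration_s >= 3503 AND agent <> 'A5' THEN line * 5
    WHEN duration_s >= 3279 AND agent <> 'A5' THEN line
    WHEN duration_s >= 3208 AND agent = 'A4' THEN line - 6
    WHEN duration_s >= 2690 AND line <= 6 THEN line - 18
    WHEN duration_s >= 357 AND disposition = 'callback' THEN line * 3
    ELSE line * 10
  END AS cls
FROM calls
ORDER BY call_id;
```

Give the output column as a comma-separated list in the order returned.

call_id=10: ELSE → 80
call_id=11: duration_s >= 2690 AND line <= 6 → -13
call_id=12: ELSE → 60
call_id=13: ELSE → 30
call_id=14: duration_s >= 2690 AND line <= 6 → -13
call_id=15: ELSE → 50
call_id=16: duration_s >= 357 AND disposition = 'callback' → 18
call_id=17: duration_s >= 3279 AND agent <> 'A5' → 2
call_id=18: ELSE → 70
call_id=19: ELSE → 50
call_id=20: ELSE → 80

80, -13, 60, 30, -13, 50, 18, 2, 70, 50, 80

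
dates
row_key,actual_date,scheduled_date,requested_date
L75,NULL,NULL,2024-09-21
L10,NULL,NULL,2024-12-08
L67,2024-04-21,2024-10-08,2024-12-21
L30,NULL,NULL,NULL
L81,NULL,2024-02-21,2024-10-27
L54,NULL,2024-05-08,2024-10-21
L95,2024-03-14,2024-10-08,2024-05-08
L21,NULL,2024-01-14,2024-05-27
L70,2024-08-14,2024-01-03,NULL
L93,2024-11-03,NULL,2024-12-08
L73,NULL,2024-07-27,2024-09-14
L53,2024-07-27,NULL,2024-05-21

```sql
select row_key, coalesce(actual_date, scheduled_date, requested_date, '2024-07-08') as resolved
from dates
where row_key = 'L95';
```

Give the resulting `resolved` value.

row_key = L95: actual_date=2024-03-14, scheduled_date=2024-10-08, requested_date=2024-05-08.
actual_date=2024-03-14 → 2024-03-14

2024-03-14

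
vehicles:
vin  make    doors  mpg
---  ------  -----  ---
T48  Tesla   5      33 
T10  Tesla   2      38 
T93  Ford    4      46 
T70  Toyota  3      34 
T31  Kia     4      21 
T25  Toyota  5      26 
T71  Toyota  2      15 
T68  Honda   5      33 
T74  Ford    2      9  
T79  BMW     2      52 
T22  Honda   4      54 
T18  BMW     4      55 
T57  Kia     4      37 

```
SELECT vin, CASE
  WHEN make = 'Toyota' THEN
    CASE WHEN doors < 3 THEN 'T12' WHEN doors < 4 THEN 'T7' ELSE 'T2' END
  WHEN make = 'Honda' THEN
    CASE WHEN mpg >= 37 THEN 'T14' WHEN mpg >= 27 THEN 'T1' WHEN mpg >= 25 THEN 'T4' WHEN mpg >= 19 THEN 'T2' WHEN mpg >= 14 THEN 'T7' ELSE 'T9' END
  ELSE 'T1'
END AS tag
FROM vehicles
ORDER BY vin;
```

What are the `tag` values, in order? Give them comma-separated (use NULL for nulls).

T1, T1, T14, T2, T1, T1, T1, T1, T7, T12, T1, T1, T1

vin=T10: make='Tesla' → outer ELSE → T1
vin=T18: make='BMW' → outer ELSE → T1
vin=T22: make='Honda' → inner[mpg >= 37] → T14
vin=T25: make='Toyota' → inner[ELSE] → T2
vin=T31: make='Kia' → outer ELSE → T1
vin=T48: make='Tesla' → outer ELSE → T1
vin=T57: make='Kia' → outer ELSE → T1
vin=T68: make='Honda' → inner[mpg >= 27] → T1
vin=T70: make='Toyota' → inner[doors < 4] → T7
vin=T71: make='Toyota' → inner[doors < 3] → T12
vin=T74: make='Ford' → outer ELSE → T1
vin=T79: make='BMW' → outer ELSE → T1
vin=T93: make='Ford' → outer ELSE → T1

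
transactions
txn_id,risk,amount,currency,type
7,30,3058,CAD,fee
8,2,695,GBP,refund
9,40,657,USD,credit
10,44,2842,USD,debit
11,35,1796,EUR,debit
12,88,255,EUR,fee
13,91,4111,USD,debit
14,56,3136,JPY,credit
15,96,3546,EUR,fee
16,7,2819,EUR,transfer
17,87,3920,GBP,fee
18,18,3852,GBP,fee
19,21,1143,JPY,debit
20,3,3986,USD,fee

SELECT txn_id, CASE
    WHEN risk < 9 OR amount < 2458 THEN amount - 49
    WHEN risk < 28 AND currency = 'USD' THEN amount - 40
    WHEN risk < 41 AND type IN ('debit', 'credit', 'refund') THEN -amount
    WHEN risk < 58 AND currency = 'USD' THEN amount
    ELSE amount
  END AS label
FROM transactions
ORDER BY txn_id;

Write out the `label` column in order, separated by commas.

txn_id=7: ELSE → 3058
txn_id=8: risk < 9 OR amount < 2458 → 646
txn_id=9: risk < 9 OR amount < 2458 → 608
txn_id=10: risk < 58 AND currency = 'USD' → 2842
txn_id=11: risk < 9 OR amount < 2458 → 1747
txn_id=12: risk < 9 OR amount < 2458 → 206
txn_id=13: ELSE → 4111
txn_id=14: ELSE → 3136
txn_id=15: ELSE → 3546
txn_id=16: risk < 9 OR amount < 2458 → 2770
txn_id=17: ELSE → 3920
txn_id=18: ELSE → 3852
txn_id=19: risk < 9 OR amount < 2458 → 1094
txn_id=20: risk < 9 OR amount < 2458 → 3937

3058, 646, 608, 2842, 1747, 206, 4111, 3136, 3546, 2770, 3920, 3852, 1094, 3937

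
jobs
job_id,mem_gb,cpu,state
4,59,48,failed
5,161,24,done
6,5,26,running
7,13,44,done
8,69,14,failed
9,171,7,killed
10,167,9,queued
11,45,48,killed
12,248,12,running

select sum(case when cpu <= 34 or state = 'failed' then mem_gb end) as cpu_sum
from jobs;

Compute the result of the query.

job_id=4: ✓ → 59
job_id=5: ✓ → 161
job_id=6: ✓ → 5
job_id=7: ✗
job_id=8: ✓ → 69
job_id=9: ✓ → 171
job_id=10: ✓ → 167
job_id=11: ✗
job_id=12: ✓ → 248
cpu_sum = 59 + 161 + 5 + 69 + 171 + 167 + 248 = 880

880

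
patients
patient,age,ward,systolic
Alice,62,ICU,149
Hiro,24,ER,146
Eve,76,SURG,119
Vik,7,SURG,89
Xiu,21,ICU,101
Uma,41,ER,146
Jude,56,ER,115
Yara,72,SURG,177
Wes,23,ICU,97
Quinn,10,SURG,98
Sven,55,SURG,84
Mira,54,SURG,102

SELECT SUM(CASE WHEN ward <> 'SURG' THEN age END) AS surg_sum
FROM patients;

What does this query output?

227

patient=Alice: ✓ → 62
patient=Hiro: ✓ → 24
patient=Eve: ✗
patient=Vik: ✗
patient=Xiu: ✓ → 21
patient=Uma: ✓ → 41
patient=Jude: ✓ → 56
patient=Yara: ✗
patient=Wes: ✓ → 23
patient=Quinn: ✗
patient=Sven: ✗
patient=Mira: ✗
surg_sum = 62 + 24 + 21 + 41 + 56 + 23 = 227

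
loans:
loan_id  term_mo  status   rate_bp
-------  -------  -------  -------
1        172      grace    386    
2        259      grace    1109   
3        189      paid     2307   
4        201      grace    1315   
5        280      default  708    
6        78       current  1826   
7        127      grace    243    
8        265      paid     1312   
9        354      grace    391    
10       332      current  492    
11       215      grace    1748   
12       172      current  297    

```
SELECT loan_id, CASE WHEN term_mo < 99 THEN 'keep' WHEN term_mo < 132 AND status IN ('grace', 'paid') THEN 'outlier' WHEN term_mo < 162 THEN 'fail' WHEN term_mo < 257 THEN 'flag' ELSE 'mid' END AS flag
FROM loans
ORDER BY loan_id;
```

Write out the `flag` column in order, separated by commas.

loan_id=1: term_mo < 257 → flag
loan_id=2: ELSE → mid
loan_id=3: term_mo < 257 → flag
loan_id=4: term_mo < 257 → flag
loan_id=5: ELSE → mid
loan_id=6: term_mo < 99 → keep
loan_id=7: term_mo < 132 AND status IN ('grace', 'paid') → outlier
loan_id=8: ELSE → mid
loan_id=9: ELSE → mid
loan_id=10: ELSE → mid
loan_id=11: term_mo < 257 → flag
loan_id=12: term_mo < 257 → flag

flag, mid, flag, flag, mid, keep, outlier, mid, mid, mid, flag, flag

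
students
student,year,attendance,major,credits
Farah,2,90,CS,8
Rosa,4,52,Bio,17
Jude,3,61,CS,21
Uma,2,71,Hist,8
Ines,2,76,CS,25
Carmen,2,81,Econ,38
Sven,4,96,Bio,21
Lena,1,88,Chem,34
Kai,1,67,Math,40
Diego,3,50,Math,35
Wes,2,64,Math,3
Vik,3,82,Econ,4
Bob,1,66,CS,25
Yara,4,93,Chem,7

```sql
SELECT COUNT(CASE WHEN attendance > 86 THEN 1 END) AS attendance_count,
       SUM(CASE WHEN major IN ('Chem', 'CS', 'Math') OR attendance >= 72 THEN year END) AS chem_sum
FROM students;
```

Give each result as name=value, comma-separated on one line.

attendance_count=4, chem_sum=28

[attendance_count: attendance > 86]
student=Farah: ✓ → 1
student=Rosa: ✗
student=Jude: ✗
student=Uma: ✗
student=Ines: ✗
student=Carmen: ✗
student=Sven: ✓ → 1
student=Lena: ✓ → 1
student=Kai: ✗
student=Diego: ✗
student=Wes: ✗
student=Vik: ✗
student=Bob: ✗
student=Yara: ✓ → 1
attendance_count = COUNT(1, 1, 1, 1) = 4
—
[chem_sum: major IN ('Chem', 'CS', 'Math') OR attendance >= 72]
student=Farah: ✓ → 2
student=Rosa: ✗
student=Jude: ✓ → 3
student=Uma: ✗
student=Ines: ✓ → 2
student=Carmen: ✓ → 2
student=Sven: ✓ → 4
student=Lena: ✓ → 1
student=Kai: ✓ → 1
student=Diego: ✓ → 3
student=Wes: ✓ → 2
student=Vik: ✓ → 3
student=Bob: ✓ → 1
student=Yara: ✓ → 4
chem_sum = 2 + 3 + 2 + 2 + 4 + 1 + 1 + 3 + 2 + 3 + 1 + 4 = 28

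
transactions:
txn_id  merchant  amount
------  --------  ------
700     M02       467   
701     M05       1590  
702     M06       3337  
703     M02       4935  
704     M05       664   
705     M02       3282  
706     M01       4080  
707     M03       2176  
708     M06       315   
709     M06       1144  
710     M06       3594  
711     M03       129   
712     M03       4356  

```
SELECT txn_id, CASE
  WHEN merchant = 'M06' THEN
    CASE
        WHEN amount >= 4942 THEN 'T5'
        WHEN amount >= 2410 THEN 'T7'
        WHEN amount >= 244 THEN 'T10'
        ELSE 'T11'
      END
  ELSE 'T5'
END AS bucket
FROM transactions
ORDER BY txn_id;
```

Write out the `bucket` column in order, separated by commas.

T5, T5, T7, T5, T5, T5, T5, T5, T10, T10, T7, T5, T5

txn_id=700: merchant='M02' → outer ELSE → T5
txn_id=701: merchant='M05' → outer ELSE → T5
txn_id=702: merchant='M06' → inner[amount >= 2410] → T7
txn_id=703: merchant='M02' → outer ELSE → T5
txn_id=704: merchant='M05' → outer ELSE → T5
txn_id=705: merchant='M02' → outer ELSE → T5
txn_id=706: merchant='M01' → outer ELSE → T5
txn_id=707: merchant='M03' → outer ELSE → T5
txn_id=708: merchant='M06' → inner[amount >= 244] → T10
txn_id=709: merchant='M06' → inner[amount >= 244] → T10
txn_id=710: merchant='M06' → inner[amount >= 2410] → T7
txn_id=711: merchant='M03' → outer ELSE → T5
txn_id=712: merchant='M03' → outer ELSE → T5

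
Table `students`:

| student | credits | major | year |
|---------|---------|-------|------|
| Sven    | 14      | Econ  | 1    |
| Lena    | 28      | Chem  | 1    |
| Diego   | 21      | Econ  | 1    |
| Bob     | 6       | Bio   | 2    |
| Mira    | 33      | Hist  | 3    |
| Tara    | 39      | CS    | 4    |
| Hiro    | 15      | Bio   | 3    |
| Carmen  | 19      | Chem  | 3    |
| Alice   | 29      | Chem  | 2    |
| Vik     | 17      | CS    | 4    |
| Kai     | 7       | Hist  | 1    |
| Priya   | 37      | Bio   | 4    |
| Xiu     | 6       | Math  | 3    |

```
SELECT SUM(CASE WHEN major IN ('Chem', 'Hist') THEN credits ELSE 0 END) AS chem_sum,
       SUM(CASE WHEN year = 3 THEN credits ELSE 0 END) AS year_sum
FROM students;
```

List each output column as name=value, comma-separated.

[chem_sum: major IN ('Chem', 'Hist')]
student=Sven: ✗
student=Lena: ✓ → 28
student=Diego: ✗
student=Bob: ✗
student=Mira: ✓ → 33
student=Tara: ✗
student=Hiro: ✗
student=Carmen: ✓ → 19
student=Alice: ✓ → 29
student=Vik: ✗
student=Kai: ✓ → 7
student=Priya: ✗
student=Xiu: ✗
chem_sum = 28 + 33 + 19 + 29 + 7 = 116
—
[year_sum: year = 3]
student=Sven: ✗
student=Lena: ✗
student=Diego: ✗
student=Bob: ✗
student=Mira: ✓ → 33
student=Tara: ✗
student=Hiro: ✓ → 15
student=Carmen: ✓ → 19
student=Alice: ✗
student=Vik: ✗
student=Kai: ✗
student=Priya: ✗
student=Xiu: ✓ → 6
year_sum = 33 + 15 + 19 + 6 = 73

chem_sum=116, year_sum=73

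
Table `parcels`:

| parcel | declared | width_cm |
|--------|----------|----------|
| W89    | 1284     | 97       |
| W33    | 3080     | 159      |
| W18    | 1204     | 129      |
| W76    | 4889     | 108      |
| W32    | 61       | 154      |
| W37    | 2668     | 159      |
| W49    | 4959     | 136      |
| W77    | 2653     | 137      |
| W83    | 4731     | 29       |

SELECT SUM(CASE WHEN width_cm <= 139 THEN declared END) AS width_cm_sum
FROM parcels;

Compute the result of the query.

parcel=W89: ✓ → 1284
parcel=W33: ✗
parcel=W18: ✓ → 1204
parcel=W76: ✓ → 4889
parcel=W32: ✗
parcel=W37: ✗
parcel=W49: ✓ → 4959
parcel=W77: ✓ → 2653
parcel=W83: ✓ → 4731
width_cm_sum = 1284 + 1204 + 4889 + 4959 + 2653 + 4731 = 19720

19720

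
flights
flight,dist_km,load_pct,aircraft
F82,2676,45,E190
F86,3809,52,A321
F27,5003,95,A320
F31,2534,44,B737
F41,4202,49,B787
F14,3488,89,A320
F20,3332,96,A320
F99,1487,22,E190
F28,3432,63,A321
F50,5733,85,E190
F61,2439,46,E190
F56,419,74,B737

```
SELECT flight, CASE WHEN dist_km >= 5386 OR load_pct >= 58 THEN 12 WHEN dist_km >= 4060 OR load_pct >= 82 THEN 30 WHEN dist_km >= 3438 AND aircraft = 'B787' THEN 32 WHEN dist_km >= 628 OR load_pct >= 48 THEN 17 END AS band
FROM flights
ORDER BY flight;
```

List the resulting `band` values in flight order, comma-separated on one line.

12, 12, 12, 12, 17, 30, 12, 12, 17, 17, 17, 17

flight=F14: dist_km >= 5386 OR load_pct >= 58 → 12
flight=F20: dist_km >= 5386 OR load_pct >= 58 → 12
flight=F27: dist_km >= 5386 OR load_pct >= 58 → 12
flight=F28: dist_km >= 5386 OR load_pct >= 58 → 12
flight=F31: dist_km >= 628 OR load_pct >= 48 → 17
flight=F41: dist_km >= 4060 OR load_pct >= 82 → 30
flight=F50: dist_km >= 5386 OR load_pct >= 58 → 12
flight=F56: dist_km >= 5386 OR load_pct >= 58 → 12
flight=F61: dist_km >= 628 OR load_pct >= 48 → 17
flight=F82: dist_km >= 628 OR load_pct >= 48 → 17
flight=F86: dist_km >= 628 OR load_pct >= 48 → 17
flight=F99: dist_km >= 628 OR load_pct >= 48 → 17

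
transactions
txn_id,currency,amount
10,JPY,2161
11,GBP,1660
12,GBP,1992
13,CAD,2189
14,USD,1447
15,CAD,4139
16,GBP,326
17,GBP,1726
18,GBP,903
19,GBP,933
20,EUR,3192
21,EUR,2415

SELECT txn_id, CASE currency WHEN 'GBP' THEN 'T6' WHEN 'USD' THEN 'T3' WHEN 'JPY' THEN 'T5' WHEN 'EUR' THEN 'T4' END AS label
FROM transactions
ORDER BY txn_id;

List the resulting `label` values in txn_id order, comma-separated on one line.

txn_id=10: currency='JPY' → T5
txn_id=11: currency='GBP' → T6
txn_id=12: currency='GBP' → T6
txn_id=13: (no match → NULL) → NULL
txn_id=14: currency='USD' → T3
txn_id=15: (no match → NULL) → NULL
txn_id=16: currency='GBP' → T6
txn_id=17: currency='GBP' → T6
txn_id=18: currency='GBP' → T6
txn_id=19: currency='GBP' → T6
txn_id=20: currency='EUR' → T4
txn_id=21: currency='EUR' → T4

T5, T6, T6, NULL, T3, NULL, T6, T6, T6, T6, T4, T4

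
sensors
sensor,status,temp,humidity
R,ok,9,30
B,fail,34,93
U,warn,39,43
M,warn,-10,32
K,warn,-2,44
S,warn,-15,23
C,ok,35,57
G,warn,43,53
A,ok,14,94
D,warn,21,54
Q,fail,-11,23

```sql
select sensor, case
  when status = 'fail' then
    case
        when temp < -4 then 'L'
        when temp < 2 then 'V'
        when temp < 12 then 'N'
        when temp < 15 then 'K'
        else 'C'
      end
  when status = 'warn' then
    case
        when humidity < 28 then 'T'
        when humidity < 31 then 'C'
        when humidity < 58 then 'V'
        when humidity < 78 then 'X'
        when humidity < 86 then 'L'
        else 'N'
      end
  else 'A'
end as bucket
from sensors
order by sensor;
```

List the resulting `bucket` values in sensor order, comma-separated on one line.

A, C, A, V, V, V, V, L, A, T, V

sensor=A: status='ok' → outer ELSE → A
sensor=B: status='fail' → inner[ELSE] → C
sensor=C: status='ok' → outer ELSE → A
sensor=D: status='warn' → inner[humidity < 58] → V
sensor=G: status='warn' → inner[humidity < 58] → V
sensor=K: status='warn' → inner[humidity < 58] → V
sensor=M: status='warn' → inner[humidity < 58] → V
sensor=Q: status='fail' → inner[temp < -4] → L
sensor=R: status='ok' → outer ELSE → A
sensor=S: status='warn' → inner[humidity < 28] → T
sensor=U: status='warn' → inner[humidity < 58] → V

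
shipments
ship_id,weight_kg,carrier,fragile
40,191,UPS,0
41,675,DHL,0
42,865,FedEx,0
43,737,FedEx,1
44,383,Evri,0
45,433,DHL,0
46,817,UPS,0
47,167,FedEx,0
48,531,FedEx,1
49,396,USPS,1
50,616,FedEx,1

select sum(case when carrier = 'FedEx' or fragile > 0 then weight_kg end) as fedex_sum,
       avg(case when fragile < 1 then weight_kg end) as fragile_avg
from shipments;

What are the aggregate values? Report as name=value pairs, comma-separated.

[fedex_sum: carrier = 'FedEx' or fragile > 0]
ship_id=40: ✗
ship_id=41: ✗
ship_id=42: ✓ → 865
ship_id=43: ✓ → 737
ship_id=44: ✗
ship_id=45: ✗
ship_id=46: ✗
ship_id=47: ✓ → 167
ship_id=48: ✓ → 531
ship_id=49: ✓ → 396
ship_id=50: ✓ → 616
fedex_sum = 865 + 737 + 167 + 531 + 396 + 616 = 3312
—
[fragile_avg: fragile < 1]
ship_id=40: ✓ → 191
ship_id=41: ✓ → 675
ship_id=42: ✓ → 865
ship_id=43: ✗
ship_id=44: ✓ → 383
ship_id=45: ✓ → 433
ship_id=46: ✓ → 817
ship_id=47: ✓ → 167
ship_id=48: ✗
ship_id=49: ✗
ship_id=50: ✗
fragile_avg = (191 + 675 + 865 + 383 + 433 + 817 + 167) / 7 = 504.4285714286

fedex_sum=3312, fragile_avg=504.4285714286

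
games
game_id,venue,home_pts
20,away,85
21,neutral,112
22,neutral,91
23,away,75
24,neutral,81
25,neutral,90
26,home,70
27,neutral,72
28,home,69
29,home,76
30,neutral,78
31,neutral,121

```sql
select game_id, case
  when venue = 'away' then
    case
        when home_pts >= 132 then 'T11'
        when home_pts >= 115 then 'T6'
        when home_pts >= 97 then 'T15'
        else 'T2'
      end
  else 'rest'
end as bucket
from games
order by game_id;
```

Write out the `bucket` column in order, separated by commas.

game_id=20: venue='away' → inner[ELSE] → T2
game_id=21: venue='neutral' → outer ELSE → rest
game_id=22: venue='neutral' → outer ELSE → rest
game_id=23: venue='away' → inner[ELSE] → T2
game_id=24: venue='neutral' → outer ELSE → rest
game_id=25: venue='neutral' → outer ELSE → rest
game_id=26: venue='home' → outer ELSE → rest
game_id=27: venue='neutral' → outer ELSE → rest
game_id=28: venue='home' → outer ELSE → rest
game_id=29: venue='home' → outer ELSE → rest
game_id=30: venue='neutral' → outer ELSE → rest
game_id=31: venue='neutral' → outer ELSE → rest

T2, rest, rest, T2, rest, rest, rest, rest, rest, rest, rest, rest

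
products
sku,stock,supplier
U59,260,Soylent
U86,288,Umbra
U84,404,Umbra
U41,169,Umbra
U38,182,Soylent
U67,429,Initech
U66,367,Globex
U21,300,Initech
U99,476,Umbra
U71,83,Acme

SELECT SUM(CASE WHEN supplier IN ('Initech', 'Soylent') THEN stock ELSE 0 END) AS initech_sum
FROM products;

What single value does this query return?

1171

sku=U59: ✓ → 260
sku=U86: ✗
sku=U84: ✗
sku=U41: ✗
sku=U38: ✓ → 182
sku=U67: ✓ → 429
sku=U66: ✗
sku=U21: ✓ → 300
sku=U99: ✗
sku=U71: ✗
initech_sum = 260 + 182 + 429 + 300 = 1171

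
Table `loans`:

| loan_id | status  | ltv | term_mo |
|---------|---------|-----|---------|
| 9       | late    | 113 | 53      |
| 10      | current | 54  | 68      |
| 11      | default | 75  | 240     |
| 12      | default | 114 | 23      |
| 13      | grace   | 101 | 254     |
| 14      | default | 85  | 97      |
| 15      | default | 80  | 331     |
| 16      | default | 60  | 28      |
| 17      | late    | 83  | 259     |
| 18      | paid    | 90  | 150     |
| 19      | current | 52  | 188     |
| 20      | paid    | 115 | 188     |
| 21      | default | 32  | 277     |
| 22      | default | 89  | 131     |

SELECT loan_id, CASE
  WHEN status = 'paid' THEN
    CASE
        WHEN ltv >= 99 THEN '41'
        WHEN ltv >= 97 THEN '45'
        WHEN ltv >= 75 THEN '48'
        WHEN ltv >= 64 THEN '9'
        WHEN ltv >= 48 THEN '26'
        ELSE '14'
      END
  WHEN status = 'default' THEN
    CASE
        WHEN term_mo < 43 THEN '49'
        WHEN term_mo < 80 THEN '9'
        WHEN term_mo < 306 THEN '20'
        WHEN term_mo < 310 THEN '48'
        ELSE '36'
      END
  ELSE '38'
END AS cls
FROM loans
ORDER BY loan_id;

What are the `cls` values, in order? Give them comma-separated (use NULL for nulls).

38, 38, 20, 49, 38, 20, 36, 49, 38, 48, 38, 41, 20, 20

loan_id=9: status='late' → outer ELSE → 38
loan_id=10: status='current' → outer ELSE → 38
loan_id=11: status='default' → inner[term_mo < 306] → 20
loan_id=12: status='default' → inner[term_mo < 43] → 49
loan_id=13: status='grace' → outer ELSE → 38
loan_id=14: status='default' → inner[term_mo < 306] → 20
loan_id=15: status='default' → inner[ELSE] → 36
loan_id=16: status='default' → inner[term_mo < 43] → 49
loan_id=17: status='late' → outer ELSE → 38
loan_id=18: status='paid' → inner[ltv >= 75] → 48
loan_id=19: status='current' → outer ELSE → 38
loan_id=20: status='paid' → inner[ltv >= 99] → 41
loan_id=21: status='default' → inner[term_mo < 306] → 20
loan_id=22: status='default' → inner[term_mo < 306] → 20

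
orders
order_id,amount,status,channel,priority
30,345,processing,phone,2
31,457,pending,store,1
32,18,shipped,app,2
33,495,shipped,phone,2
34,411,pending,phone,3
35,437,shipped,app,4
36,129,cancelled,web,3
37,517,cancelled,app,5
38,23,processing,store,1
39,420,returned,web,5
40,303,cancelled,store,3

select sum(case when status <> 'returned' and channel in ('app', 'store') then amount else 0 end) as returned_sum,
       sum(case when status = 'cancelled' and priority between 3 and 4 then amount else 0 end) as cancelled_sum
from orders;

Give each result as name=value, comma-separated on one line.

returned_sum=1755, cancelled_sum=432

[returned_sum: status <> 'returned' and channel in ('app', 'store')]
order_id=30: ✗
order_id=31: ✓ → 457
order_id=32: ✓ → 18
order_id=33: ✗
order_id=34: ✗
order_id=35: ✓ → 437
order_id=36: ✗
order_id=37: ✓ → 517
order_id=38: ✓ → 23
order_id=39: ✗
order_id=40: ✓ → 303
returned_sum = 457 + 18 + 437 + 517 + 23 + 303 = 1755
—
[cancelled_sum: status = 'cancelled' and priority between 3 and 4]
order_id=30: ✗
order_id=31: ✗
order_id=32: ✗
order_id=33: ✗
order_id=34: ✗
order_id=35: ✗
order_id=36: ✓ → 129
order_id=37: ✗
order_id=38: ✗
order_id=39: ✗
order_id=40: ✓ → 303
cancelled_sum = 129 + 303 = 432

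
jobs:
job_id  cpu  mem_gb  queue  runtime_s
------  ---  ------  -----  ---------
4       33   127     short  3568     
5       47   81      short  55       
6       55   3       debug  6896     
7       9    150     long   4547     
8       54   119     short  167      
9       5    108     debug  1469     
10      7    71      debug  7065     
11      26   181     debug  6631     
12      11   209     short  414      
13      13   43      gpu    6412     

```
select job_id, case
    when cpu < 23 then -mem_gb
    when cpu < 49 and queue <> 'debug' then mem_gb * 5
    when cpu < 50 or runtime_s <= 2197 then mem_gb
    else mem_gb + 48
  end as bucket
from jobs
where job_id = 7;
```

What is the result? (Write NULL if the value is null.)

-150

job_id = 7: cpu=9, mem_gb=150, queue=long, runtime_s=4547.
cpu < 23 → true → -150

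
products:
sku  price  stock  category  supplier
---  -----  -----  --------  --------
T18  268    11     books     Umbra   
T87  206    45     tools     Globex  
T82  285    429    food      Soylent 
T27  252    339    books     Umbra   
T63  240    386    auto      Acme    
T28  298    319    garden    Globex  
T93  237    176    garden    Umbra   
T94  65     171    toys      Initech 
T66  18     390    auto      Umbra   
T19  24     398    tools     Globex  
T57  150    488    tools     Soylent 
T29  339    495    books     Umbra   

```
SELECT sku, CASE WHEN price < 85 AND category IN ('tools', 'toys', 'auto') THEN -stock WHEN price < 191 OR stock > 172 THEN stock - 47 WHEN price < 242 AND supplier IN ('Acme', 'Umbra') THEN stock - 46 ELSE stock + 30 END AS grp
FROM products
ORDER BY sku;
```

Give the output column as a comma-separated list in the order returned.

41, -398, 292, 272, 448, 441, 339, -390, 382, 75, 129, -171

sku=T18: ELSE → 41
sku=T19: price < 85 AND category IN ('tools', 'toys', 'auto') → -398
sku=T27: price < 191 OR stock > 172 → 292
sku=T28: price < 191 OR stock > 172 → 272
sku=T29: price < 191 OR stock > 172 → 448
sku=T57: price < 191 OR stock > 172 → 441
sku=T63: price < 191 OR stock > 172 → 339
sku=T66: price < 85 AND category IN ('tools', 'toys', 'auto') → -390
sku=T82: price < 191 OR stock > 172 → 382
sku=T87: ELSE → 75
sku=T93: price < 191 OR stock > 172 → 129
sku=T94: price < 85 AND category IN ('tools', 'toys', 'auto') → -171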